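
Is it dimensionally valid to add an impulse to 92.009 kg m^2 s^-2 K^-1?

Dimensions:
  an impulse:  [impulse] = kg·m·s⁻¹
  92.009 kg m^2 s^-2 K^-1:  kg·m²·s⁻²·K⁻¹
kg·m·s⁻¹ ≠ kg·m²·s⁻²·K⁻¹, so they cannot be added.

No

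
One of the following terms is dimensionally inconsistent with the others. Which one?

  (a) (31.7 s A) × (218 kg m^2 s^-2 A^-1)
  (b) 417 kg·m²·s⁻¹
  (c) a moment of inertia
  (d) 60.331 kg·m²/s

Expand each in SI base units:
  (a) [s·A] · [kg·m²·s⁻²·A⁻¹] = kg·m²·s⁻¹
  (b) kg·m²·s⁻¹
  (c) [moment of inertia] = kg·m²
  (d) kg·m²·s⁻¹
All reduce to kg·m²·s⁻¹ except (c), which is kg·m².

(c)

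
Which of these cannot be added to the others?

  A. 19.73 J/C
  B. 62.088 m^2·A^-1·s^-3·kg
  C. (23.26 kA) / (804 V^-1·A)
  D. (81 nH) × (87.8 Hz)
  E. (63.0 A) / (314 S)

Work out the base dimensions of each:
  A. J·C⁻¹ = N·m·(s·A)⁻¹ = kg·m²·s⁻³·A⁻¹
  B. kg·m²·s⁻³·A⁻¹
  C. [A] / [kg⁻¹·m⁻²·s³·A²] = kg·m²·s⁻³·A⁻¹
  D. [kg·m²·s⁻²·A⁻²] · [s⁻¹] = kg·m²·s⁻³·A⁻²
  E. [A] / [kg⁻¹·m⁻²·s³·A²] = kg·m²·s⁻³·A⁻¹
All reduce to kg·m²·s⁻³·A⁻¹ except D., which is kg·m²·s⁻³·A⁻².

D.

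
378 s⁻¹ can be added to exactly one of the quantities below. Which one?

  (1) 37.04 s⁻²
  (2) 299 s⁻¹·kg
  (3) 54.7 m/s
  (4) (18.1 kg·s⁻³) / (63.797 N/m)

(4)

Reference: s⁻¹.
Each option:
  (1) s⁻²
  (2) kg·s⁻¹
  (3) m·s⁻¹
  (4) [kg·s⁻³] / [kg·s⁻²] = s⁻¹  ← same
Only (4) matches s⁻¹.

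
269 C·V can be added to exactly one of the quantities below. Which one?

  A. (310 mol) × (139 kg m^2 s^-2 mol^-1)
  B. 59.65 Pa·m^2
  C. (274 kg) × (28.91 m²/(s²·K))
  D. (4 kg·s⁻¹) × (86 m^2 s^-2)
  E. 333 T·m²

Reference: C·V = s·A·J·C⁻¹ = kg·m²·s⁻².
Each option:
  A. [mol] · [kg·m²·s⁻²·mol⁻¹] = kg·m²·s⁻²  ← same
  B. Pa·m² = N·m⁻²·m² = kg·m·s⁻²
  C. [kg] · [m²·s⁻²·K⁻¹] = kg·m²·s⁻²·K⁻¹
  D. [kg·s⁻¹] · [m²·s⁻²] = kg·m²·s⁻³
  E. T·m² = Wb·m⁻²·m² = kg·m²·s⁻²·A⁻¹
Only A. matches kg·m²·s⁻².

A.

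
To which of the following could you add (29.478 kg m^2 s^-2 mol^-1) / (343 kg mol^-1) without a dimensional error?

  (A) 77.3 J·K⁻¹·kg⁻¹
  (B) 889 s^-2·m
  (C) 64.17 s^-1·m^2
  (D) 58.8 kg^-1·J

(D)

Reference: [kg·m²·s⁻²·mol⁻¹] / [kg·mol⁻¹] = m²·s⁻².
Each option:
  (A) J·kg⁻¹·K⁻¹ = N·m·kg⁻¹·K⁻¹ = m²·s⁻²·K⁻¹
  (B) m·s⁻²
  (C) m²·s⁻¹
  (D) J·kg⁻¹ = N·m·kg⁻¹ = m²·s⁻²  ← same
Only (D) matches m²·s⁻².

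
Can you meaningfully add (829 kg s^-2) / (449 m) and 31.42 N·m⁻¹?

Dimensions:
  (829 kg s^-2) / (449 m):  [kg·s⁻²] / [m] = kg·m⁻¹·s⁻²
  31.42 N·m⁻¹:  N·m⁻¹ = kg·m·s⁻²·m⁻¹ = kg·s⁻²
kg·m⁻¹·s⁻² ≠ kg·s⁻², so they cannot be added.

No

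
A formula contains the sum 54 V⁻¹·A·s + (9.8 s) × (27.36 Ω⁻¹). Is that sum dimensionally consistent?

Yes

Expand each in SI base units:
  54 V⁻¹·A·s:  A·s·V⁻¹ = A·s·(J·C⁻¹)⁻¹ = kg⁻¹·m⁻²·s⁴·A²
  (9.8 s) × (27.36 Ω⁻¹):  [s] · [kg⁻¹·m⁻²·s³·A²] = kg⁻¹·m⁻²·s⁴·A²
Both are kg⁻¹·m⁻²·s⁴·A², so they have the same dimensions and can be added.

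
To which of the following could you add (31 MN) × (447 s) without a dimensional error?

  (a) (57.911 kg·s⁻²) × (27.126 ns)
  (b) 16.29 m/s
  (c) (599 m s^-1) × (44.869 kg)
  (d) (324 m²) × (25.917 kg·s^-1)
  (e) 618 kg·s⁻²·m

Reference: [kg·m·s⁻²] · [s] = kg·m·s⁻¹.
Each option:
  (a) [kg·s⁻²] · [s] = kg·s⁻¹
  (b) m·s⁻¹
  (c) [m·s⁻¹] · [kg] = kg·m·s⁻¹  ← same
  (d) [m²] · [kg·s⁻¹] = kg·m²·s⁻¹
  (e) kg·m·s⁻²
Only (c) matches kg·m·s⁻¹.

(c)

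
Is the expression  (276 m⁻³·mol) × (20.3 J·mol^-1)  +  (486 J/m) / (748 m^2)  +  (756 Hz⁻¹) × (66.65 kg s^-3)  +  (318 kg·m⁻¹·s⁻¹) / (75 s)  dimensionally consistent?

No

Work out the base dimensions of each:
  (276 m⁻³·mol) × (20.3 J·mol^-1):  [m⁻³·mol] · [kg·m²·s⁻²·mol⁻¹] = kg·m⁻¹·s⁻²
  (486 J/m) / (748 m^2):  [kg·m·s⁻²] / [m²] = kg·m⁻¹·s⁻²
  (756 Hz⁻¹) × (66.65 kg s^-3):  [s] · [kg·s⁻³] = kg·s⁻²
  (318 kg·m⁻¹·s⁻¹) / (75 s):  [kg·m⁻¹·s⁻¹] / [s] = kg·m⁻¹·s⁻²
The terms do not share a single dimension (kg·m⁻¹·s⁻² vs kg·s⁻²).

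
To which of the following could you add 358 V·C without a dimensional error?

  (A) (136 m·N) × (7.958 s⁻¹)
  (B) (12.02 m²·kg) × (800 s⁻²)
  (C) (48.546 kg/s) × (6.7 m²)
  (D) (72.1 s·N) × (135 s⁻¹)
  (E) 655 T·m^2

(B)

Reference: C·V = s·A·J·C⁻¹ = kg·m²·s⁻².
Each option:
  (A) [kg·m²·s⁻²] · [s⁻¹] = kg·m²·s⁻³
  (B) [kg·m²] · [s⁻²] = kg·m²·s⁻²  ← same
  (C) [kg·s⁻¹] · [m²] = kg·m²·s⁻¹
  (D) [kg·m·s⁻¹] · [s⁻¹] = kg·m·s⁻²
  (E) T·m² = Wb·m⁻²·m² = kg·m²·s⁻²·A⁻¹
Only (B) matches kg·m²·s⁻².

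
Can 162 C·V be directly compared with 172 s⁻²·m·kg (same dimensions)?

Work out the base dimensions of each:
  162 C·V:  C·V = s·A·J·C⁻¹ = kg·m²·s⁻²
  172 s⁻²·m·kg:  kg·m·s⁻²
kg·m²·s⁻² ≠ kg·m·s⁻², so they cannot be added.

No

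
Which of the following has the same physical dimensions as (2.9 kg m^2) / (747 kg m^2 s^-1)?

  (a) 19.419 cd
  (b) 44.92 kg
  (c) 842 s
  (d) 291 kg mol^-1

(c)

Reference: [kg·m²] / [kg·m²·s⁻¹] = s.
Each option:
  (a) cd
  (b) kg
  (c) s  ← same
  (d) kg·mol⁻¹
Only (c) matches s.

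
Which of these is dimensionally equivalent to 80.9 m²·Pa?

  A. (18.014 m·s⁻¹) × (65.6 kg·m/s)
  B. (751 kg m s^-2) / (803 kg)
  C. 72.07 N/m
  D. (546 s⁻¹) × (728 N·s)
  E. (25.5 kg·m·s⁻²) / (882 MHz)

D.

Reference: Pa·m² = N·m⁻²·m² = kg·m·s⁻².
Each option:
  A. [m·s⁻¹] · [kg·m·s⁻¹] = kg·m²·s⁻²
  B. [kg·m·s⁻²] / [kg] = m·s⁻²
  C. N·m⁻¹ = kg·m·s⁻²·m⁻¹ = kg·s⁻²
  D. [s⁻¹] · [kg·m·s⁻¹] = kg·m·s⁻²  ← same
  E. [kg·m·s⁻²] / [s⁻¹] = kg·m·s⁻¹
Only D. matches kg·m·s⁻².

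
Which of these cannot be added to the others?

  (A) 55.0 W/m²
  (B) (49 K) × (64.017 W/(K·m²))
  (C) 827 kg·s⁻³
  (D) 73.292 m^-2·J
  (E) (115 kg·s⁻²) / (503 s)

(D)

Dimensions:
  (A) W·m⁻² = J·s⁻¹·m⁻² = kg·s⁻³
  (B) [K] · [kg·s⁻³·K⁻¹] = kg·s⁻³
  (C) kg·s⁻³
  (D) J·m⁻² = N·m·m⁻² = kg·s⁻²
  (E) [kg·s⁻²] / [s] = kg·s⁻³
All reduce to kg·s⁻³ except (D), which is kg·s⁻².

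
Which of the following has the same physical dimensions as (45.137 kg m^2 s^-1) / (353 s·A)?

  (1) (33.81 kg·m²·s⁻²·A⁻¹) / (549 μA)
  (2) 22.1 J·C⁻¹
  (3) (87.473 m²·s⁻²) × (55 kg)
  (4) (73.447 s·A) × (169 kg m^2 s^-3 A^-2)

Reference: [kg·m²·s⁻¹] / [s·A] = kg·m²·s⁻²·A⁻¹.
Each option:
  (1) [kg·m²·s⁻²·A⁻¹] / [A] = kg·m²·s⁻²·A⁻²
  (2) J·C⁻¹ = N·m·(s·A)⁻¹ = kg·m²·s⁻³·A⁻¹
  (3) [m²·s⁻²] · [kg] = kg·m²·s⁻²
  (4) [s·A] · [kg·m²·s⁻³·A⁻²] = kg·m²·s⁻²·A⁻¹  ← same
Only (4) matches kg·m²·s⁻²·A⁻¹.

(4)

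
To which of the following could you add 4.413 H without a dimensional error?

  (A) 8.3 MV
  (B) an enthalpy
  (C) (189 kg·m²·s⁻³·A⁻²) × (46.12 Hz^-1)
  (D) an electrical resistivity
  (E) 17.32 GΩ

(C)

Reference: H = V·s·A⁻¹ = kg·m²·s⁻²·A⁻².
Each option:
  (A) V = J·C⁻¹ = kg·m²·s⁻³·A⁻¹
  (B) [enthalpy] = kg·m²·s⁻²
  (C) [kg·m²·s⁻³·A⁻²] · [s] = kg·m²·s⁻²·A⁻²  ← same
  (D) [electrical resistivity] = kg·m³·s⁻³·A⁻²
  (E) Ω = V·A⁻¹ = kg·m²·s⁻³·A⁻²
Only (C) matches kg·m²·s⁻²·A⁻².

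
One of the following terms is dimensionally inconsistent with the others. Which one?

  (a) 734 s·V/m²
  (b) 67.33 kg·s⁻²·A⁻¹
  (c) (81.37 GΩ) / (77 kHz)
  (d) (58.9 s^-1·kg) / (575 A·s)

(c)

In SI base units:
  (a) V·s·m⁻² = J·C⁻¹·s·m⁻² = kg·s⁻²·A⁻¹
  (b) kg·s⁻²·A⁻¹
  (c) [kg·m²·s⁻³·A⁻²] / [s⁻¹] = kg·m²·s⁻²·A⁻²
  (d) [kg·s⁻¹] / [s·A] = kg·s⁻²·A⁻¹
All reduce to kg·s⁻²·A⁻¹ except (c), which is kg·m²·s⁻²·A⁻².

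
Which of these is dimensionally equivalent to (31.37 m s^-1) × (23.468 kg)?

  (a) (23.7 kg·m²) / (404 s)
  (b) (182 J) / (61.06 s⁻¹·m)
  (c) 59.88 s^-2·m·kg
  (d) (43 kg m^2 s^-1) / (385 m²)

(b)

Reference: [m·s⁻¹] · [kg] = kg·m·s⁻¹.
Each option:
  (a) [kg·m²] / [s] = kg·m²·s⁻¹
  (b) [kg·m²·s⁻²] / [m·s⁻¹] = kg·m·s⁻¹  ← same
  (c) kg·m·s⁻²
  (d) [kg·m²·s⁻¹] / [m²] = kg·s⁻¹
Only (b) matches kg·m·s⁻¹.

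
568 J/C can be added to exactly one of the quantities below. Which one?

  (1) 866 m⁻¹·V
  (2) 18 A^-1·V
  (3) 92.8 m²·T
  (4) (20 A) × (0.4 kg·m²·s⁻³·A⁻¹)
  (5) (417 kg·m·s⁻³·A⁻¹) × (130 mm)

Reference: J·C⁻¹ = N·m·(s·A)⁻¹ = kg·m²·s⁻³·A⁻¹.
Each option:
  (1) V·m⁻¹ = J·C⁻¹·m⁻¹ = kg·m·s⁻³·A⁻¹
  (2) V·A⁻¹ = J·C⁻¹·A⁻¹ = kg·m²·s⁻³·A⁻²
  (3) T·m² = Wb·m⁻²·m² = kg·m²·s⁻²·A⁻¹
  (4) [A] · [kg·m²·s⁻³·A⁻¹] = kg·m²·s⁻³
  (5) [kg·m·s⁻³·A⁻¹] · [m] = kg·m²·s⁻³·A⁻¹  ← same
Only (5) matches kg·m²·s⁻³·A⁻¹.

(5)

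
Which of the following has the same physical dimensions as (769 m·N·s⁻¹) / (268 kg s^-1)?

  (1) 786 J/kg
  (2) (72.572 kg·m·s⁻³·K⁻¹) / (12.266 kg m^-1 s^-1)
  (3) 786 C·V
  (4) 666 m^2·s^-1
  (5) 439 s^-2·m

(1)

Reference: [kg·m²·s⁻³] / [kg·s⁻¹] = m²·s⁻².
Each option:
  (1) J·kg⁻¹ = N·m·kg⁻¹ = m²·s⁻²  ← same
  (2) [kg·m·s⁻³·K⁻¹] / [kg·m⁻¹·s⁻¹] = m²·s⁻²·K⁻¹
  (3) C·V = s·A·J·C⁻¹ = kg·m²·s⁻²
  (4) m²·s⁻¹
  (5) m·s⁻²
Only (1) matches m²·s⁻².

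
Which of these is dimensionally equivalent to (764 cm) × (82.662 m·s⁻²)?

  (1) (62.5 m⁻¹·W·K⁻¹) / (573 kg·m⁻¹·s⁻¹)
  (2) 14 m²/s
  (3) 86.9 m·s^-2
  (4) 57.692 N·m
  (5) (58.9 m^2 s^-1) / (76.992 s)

Reference: [m] · [m·s⁻²] = m²·s⁻².
Each option:
  (1) [kg·m·s⁻³·K⁻¹] / [kg·m⁻¹·s⁻¹] = m²·s⁻²·K⁻¹
  (2) m²·s⁻¹
  (3) m·s⁻²
  (4) N·m = kg·m·s⁻²·m = kg·m²·s⁻²
  (5) [m²·s⁻¹] / [s] = m²·s⁻²  ← same
Only (5) matches m²·s⁻².

(5)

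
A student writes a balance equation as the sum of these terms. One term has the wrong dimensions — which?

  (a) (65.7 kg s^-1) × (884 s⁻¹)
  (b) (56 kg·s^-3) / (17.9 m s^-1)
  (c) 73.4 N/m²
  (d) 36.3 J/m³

Reduce each to base SI dimensions:
  (a) [kg·s⁻¹] · [s⁻¹] = kg·s⁻²
  (b) [kg·s⁻³] / [m·s⁻¹] = kg·m⁻¹·s⁻²
  (c) N·m⁻² = kg·m·s⁻²·m⁻² = kg·m⁻¹·s⁻²
  (d) J·m⁻³ = N·m·m⁻³ = kg·m⁻¹·s⁻²
All reduce to kg·m⁻¹·s⁻² except (a), which is kg·s⁻².

(a)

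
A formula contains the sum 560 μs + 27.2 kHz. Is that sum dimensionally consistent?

In SI base units:
  560 μs:  s
  27.2 kHz:  Hz = s⁻¹
s ≠ s⁻¹, so they cannot be added.

No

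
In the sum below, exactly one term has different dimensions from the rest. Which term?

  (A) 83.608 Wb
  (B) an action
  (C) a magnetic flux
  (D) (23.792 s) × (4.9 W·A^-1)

Expand each in SI base units:
  (A) Wb = V·s = kg·m²·s⁻²·A⁻¹
  (B) [action] = kg·m²·s⁻¹
  (C) [magnetic flux] = kg·m²·s⁻²·A⁻¹
  (D) [s] · [kg·m²·s⁻³·A⁻¹] = kg·m²·s⁻²·A⁻¹
All reduce to kg·m²·s⁻²·A⁻¹ except (B), which is kg·m²·s⁻¹.

(B)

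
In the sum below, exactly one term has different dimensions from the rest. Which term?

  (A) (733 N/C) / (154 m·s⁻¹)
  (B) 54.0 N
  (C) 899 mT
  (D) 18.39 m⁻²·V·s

(B)

Work out the base dimensions of each:
  (A) [kg·m·s⁻³·A⁻¹] / [m·s⁻¹] = kg·s⁻²·A⁻¹
  (B) N = kg·m·s⁻²
  (C) T = Wb·m⁻² = kg·s⁻²·A⁻¹
  (D) V·s·m⁻² = J·C⁻¹·s·m⁻² = kg·s⁻²·A⁻¹
All reduce to kg·s⁻²·A⁻¹ except (B), which is kg·m·s⁻².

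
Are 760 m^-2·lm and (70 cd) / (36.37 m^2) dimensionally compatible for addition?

Yes

Dimensions:
  760 m^-2·lm:  lm·m⁻² = cd·m⁻² = m⁻²·cd
  (70 cd) / (36.37 m^2):  [cd] / [m²] = m⁻²·cd
Both are m⁻²·cd, so they have the same dimensions and can be added.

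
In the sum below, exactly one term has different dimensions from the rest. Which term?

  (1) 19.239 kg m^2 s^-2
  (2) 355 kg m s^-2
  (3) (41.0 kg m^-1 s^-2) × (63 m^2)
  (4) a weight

(1)

Dimensions:
  (1) kg·m²·s⁻²
  (2) kg·m·s⁻²
  (3) [kg·m⁻¹·s⁻²] · [m²] = kg·m·s⁻²
  (4) [weight] = kg·m·s⁻²
All reduce to kg·m·s⁻² except (1), which is kg·m²·s⁻².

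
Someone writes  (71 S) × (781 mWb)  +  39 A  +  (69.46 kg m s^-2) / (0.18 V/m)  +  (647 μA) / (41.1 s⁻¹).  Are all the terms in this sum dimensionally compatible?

Expand each in SI base units:
  (71 S) × (781 mWb):  [kg⁻¹·m⁻²·s³·A²] · [kg·m²·s⁻²·A⁻¹] = s·A
  39 A:  A
  (69.46 kg m s^-2) / (0.18 V/m):  [kg·m·s⁻²] / [kg·m·s⁻³·A⁻¹] = s·A
  (647 μA) / (41.1 s⁻¹):  [A] / [s⁻¹] = s·A
The terms do not share a single dimension (A vs s·A).

No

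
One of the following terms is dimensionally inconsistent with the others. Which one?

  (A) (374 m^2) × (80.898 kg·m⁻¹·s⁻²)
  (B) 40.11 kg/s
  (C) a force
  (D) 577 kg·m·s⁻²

(B)

Reduce each to base SI dimensions:
  (A) [m²] · [kg·m⁻¹·s⁻²] = kg·m·s⁻²
  (B) kg·s⁻¹
  (C) [force] = kg·m·s⁻²
  (D) kg·m·s⁻²
All reduce to kg·m·s⁻² except (B), which is kg·s⁻¹.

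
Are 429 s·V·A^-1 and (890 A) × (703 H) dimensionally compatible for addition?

In SI base units:
  429 s·V·A^-1:  V·s·A⁻¹ = J·C⁻¹·s·A⁻¹ = kg·m²·s⁻²·A⁻²
  (890 A) × (703 H):  [A] · [kg·m²·s⁻²·A⁻²] = kg·m²·s⁻²·A⁻¹
kg·m²·s⁻²·A⁻² ≠ kg·m²·s⁻²·A⁻¹, so they cannot be added.

No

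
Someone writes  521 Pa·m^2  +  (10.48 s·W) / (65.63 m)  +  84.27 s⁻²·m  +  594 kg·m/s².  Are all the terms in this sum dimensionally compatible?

Work out the base dimensions of each:
  521 Pa·m^2:  Pa·m² = N·m⁻²·m² = kg·m·s⁻²
  (10.48 s·W) / (65.63 m):  [kg·m²·s⁻²] / [m] = kg·m·s⁻²
  84.27 s⁻²·m:  m·s⁻²
  594 kg·m/s²:  kg·m·s⁻²
The terms do not share a single dimension (kg·m·s⁻² vs m·s⁻²).

No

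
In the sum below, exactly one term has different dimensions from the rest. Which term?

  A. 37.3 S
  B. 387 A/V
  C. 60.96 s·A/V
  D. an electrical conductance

C.

Work out the base dimensions of each:
  A. S = Ω⁻¹ = kg⁻¹·m⁻²·s³·A²
  B. A·V⁻¹ = A·(J·C⁻¹)⁻¹ = kg⁻¹·m⁻²·s³·A²
  C. A·s·V⁻¹ = A·s·(J·C⁻¹)⁻¹ = kg⁻¹·m⁻²·s⁴·A²
  D. [electrical conductance] = kg⁻¹·m⁻²·s³·A²
All reduce to kg⁻¹·m⁻²·s³·A² except C., which is kg⁻¹·m⁻²·s⁴·A².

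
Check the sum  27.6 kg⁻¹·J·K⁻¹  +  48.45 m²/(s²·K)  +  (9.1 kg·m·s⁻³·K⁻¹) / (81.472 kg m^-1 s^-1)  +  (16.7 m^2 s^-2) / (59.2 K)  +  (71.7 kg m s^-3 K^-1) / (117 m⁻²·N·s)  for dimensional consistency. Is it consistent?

Yes

Expand each in SI base units:
  27.6 kg⁻¹·J·K⁻¹:  J·kg⁻¹·K⁻¹ = N·m·kg⁻¹·K⁻¹ = m²·s⁻²·K⁻¹
  48.45 m²/(s²·K):  m²·s⁻²·K⁻¹
  (9.1 kg·m·s⁻³·K⁻¹) / (81.472 kg m^-1 s^-1):  [kg·m·s⁻³·K⁻¹] / [kg·m⁻¹·s⁻¹] = m²·s⁻²·K⁻¹
  (16.7 m^2 s^-2) / (59.2 K):  [m²·s⁻²] / [K] = m²·s⁻²·K⁻¹
  (71.7 kg m s^-3 K^-1) / (117 m⁻²·N·s):  [kg·m·s⁻³·K⁻¹] / [kg·m⁻¹·s⁻¹] = m²·s⁻²·K⁻¹
Every term reduces to m²·s⁻²·K⁻¹.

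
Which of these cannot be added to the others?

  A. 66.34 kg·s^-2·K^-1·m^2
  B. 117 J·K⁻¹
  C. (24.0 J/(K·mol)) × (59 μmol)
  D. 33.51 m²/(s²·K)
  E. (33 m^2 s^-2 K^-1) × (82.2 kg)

Dimensions:
  A. kg·m²·s⁻²·K⁻¹
  B. J·K⁻¹ = N·m·K⁻¹ = kg·m²·s⁻²·K⁻¹
  C. [kg·m²·s⁻²·K⁻¹·mol⁻¹] · [mol] = kg·m²·s⁻²·K⁻¹
  D. m²·s⁻²·K⁻¹
  E. [m²·s⁻²·K⁻¹] · [kg] = kg·m²·s⁻²·K⁻¹
All reduce to kg·m²·s⁻²·K⁻¹ except D., which is m²·s⁻²·K⁻¹.

D.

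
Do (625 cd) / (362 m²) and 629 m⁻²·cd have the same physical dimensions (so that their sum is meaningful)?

Yes

Dimensions:
  (625 cd) / (362 m²):  [cd] / [m²] = m⁻²·cd
  629 m⁻²·cd:  cd·m⁻² = m⁻²·cd
Both are m⁻²·cd, so they have the same dimensions and can be added.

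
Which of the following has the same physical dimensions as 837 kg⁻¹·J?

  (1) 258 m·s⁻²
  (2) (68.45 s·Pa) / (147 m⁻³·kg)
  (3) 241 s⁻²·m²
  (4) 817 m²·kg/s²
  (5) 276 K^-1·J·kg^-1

Reference: J·kg⁻¹ = N·m·kg⁻¹ = m²·s⁻².
Each option:
  (1) m·s⁻²
  (2) [kg·m⁻¹·s⁻¹] / [kg·m⁻³] = m²·s⁻¹
  (3) m²·s⁻²  ← same
  (4) kg·m²·s⁻²
  (5) J·kg⁻¹·K⁻¹ = N·m·kg⁻¹·K⁻¹ = m²·s⁻²·K⁻¹
Only (3) matches m²·s⁻².

(3)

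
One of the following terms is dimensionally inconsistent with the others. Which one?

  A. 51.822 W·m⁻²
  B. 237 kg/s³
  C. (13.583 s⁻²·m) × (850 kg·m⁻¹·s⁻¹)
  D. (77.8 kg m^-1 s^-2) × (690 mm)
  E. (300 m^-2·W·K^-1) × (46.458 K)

Reduce each to base SI dimensions:
  A. W·m⁻² = J·s⁻¹·m⁻² = kg·s⁻³
  B. kg·s⁻³
  C. [m·s⁻²] · [kg·m⁻¹·s⁻¹] = kg·s⁻³
  D. [kg·m⁻¹·s⁻²] · [m] = kg·s⁻²
  E. [kg·s⁻³·K⁻¹] · [K] = kg·s⁻³
All reduce to kg·s⁻³ except D., which is kg·s⁻².

D.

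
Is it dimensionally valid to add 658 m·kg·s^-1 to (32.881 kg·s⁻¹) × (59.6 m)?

Yes

Dimensions:
  658 m·kg·s^-1:  kg·m·s⁻¹
  (32.881 kg·s⁻¹) × (59.6 m):  [kg·s⁻¹] · [m] = kg·m·s⁻¹
Both are kg·m·s⁻¹, so they have the same dimensions and can be added.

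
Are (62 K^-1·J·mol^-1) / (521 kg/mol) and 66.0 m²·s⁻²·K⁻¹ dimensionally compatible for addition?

Yes

Reduce each to base SI dimensions:
  (62 K^-1·J·mol^-1) / (521 kg/mol):  [kg·m²·s⁻²·K⁻¹·mol⁻¹] / [kg·mol⁻¹] = m²·s⁻²·K⁻¹
  66.0 m²·s⁻²·K⁻¹:  m²·s⁻²·K⁻¹
Both are m²·s⁻²·K⁻¹, so they have the same dimensions and can be added.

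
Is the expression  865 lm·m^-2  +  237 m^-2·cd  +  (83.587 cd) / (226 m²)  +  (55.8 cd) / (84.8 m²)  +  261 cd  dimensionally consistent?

No

Work out the base dimensions of each:
  865 lm·m^-2:  lm·m⁻² = cd·m⁻² = m⁻²·cd
  237 m^-2·cd:  cd·m⁻² = m⁻²·cd
  (83.587 cd) / (226 m²):  [cd] / [m²] = m⁻²·cd
  (55.8 cd) / (84.8 m²):  [cd] / [m²] = m⁻²·cd
  261 cd:  cd
The terms do not share a single dimension (cd vs m⁻²·cd).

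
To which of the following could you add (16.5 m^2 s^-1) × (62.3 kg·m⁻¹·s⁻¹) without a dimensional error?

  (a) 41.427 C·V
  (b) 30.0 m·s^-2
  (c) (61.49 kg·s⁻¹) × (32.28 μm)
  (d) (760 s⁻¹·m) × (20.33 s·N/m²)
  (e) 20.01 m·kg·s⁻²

(e)

Reference: [m²·s⁻¹] · [kg·m⁻¹·s⁻¹] = kg·m·s⁻².
Each option:
  (a) C·V = s·A·J·C⁻¹ = kg·m²·s⁻²
  (b) m·s⁻²
  (c) [kg·s⁻¹] · [m] = kg·m·s⁻¹
  (d) [m·s⁻¹] · [kg·m⁻¹·s⁻¹] = kg·s⁻²
  (e) kg·m·s⁻²  ← same
Only (e) matches kg·m·s⁻².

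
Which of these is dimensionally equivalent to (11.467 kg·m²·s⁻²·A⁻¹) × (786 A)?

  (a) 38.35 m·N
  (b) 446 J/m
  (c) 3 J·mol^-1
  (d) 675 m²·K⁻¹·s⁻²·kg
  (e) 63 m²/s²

Reference: [kg·m²·s⁻²·A⁻¹] · [A] = kg·m²·s⁻².
Each option:
  (a) N·m = kg·m·s⁻²·m = kg·m²·s⁻²  ← same
  (b) J·m⁻¹ = N·m·m⁻¹ = kg·m·s⁻²
  (c) J·mol⁻¹ = N·m·mol⁻¹ = kg·m²·s⁻²·mol⁻¹
  (d) kg·m²·s⁻²·K⁻¹
  (e) m²·s⁻²
Only (a) matches kg·m²·s⁻².

(a)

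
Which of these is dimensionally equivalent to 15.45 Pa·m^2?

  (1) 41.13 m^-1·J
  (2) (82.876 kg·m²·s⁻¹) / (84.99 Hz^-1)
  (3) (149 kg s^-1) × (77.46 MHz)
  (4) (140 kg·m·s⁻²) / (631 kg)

(1)

Reference: Pa·m² = N·m⁻²·m² = kg·m·s⁻².
Each option:
  (1) J·m⁻¹ = N·m·m⁻¹ = kg·m·s⁻²  ← same
  (2) [kg·m²·s⁻¹] / [s] = kg·m²·s⁻²
  (3) [kg·s⁻¹] · [s⁻¹] = kg·s⁻²
  (4) [kg·m·s⁻²] / [kg] = m·s⁻²
Only (1) matches kg·m·s⁻².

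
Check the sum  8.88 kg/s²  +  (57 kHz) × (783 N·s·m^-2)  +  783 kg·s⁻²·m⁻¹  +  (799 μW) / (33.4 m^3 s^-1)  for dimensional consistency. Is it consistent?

No

Reduce each to base SI dimensions:
  8.88 kg/s²:  kg·s⁻²
  (57 kHz) × (783 N·s·m^-2):  [s⁻¹] · [kg·m⁻¹·s⁻¹] = kg·m⁻¹·s⁻²
  783 kg·s⁻²·m⁻¹:  kg·m⁻¹·s⁻²
  (799 μW) / (33.4 m^3 s^-1):  [kg·m²·s⁻³] / [m³·s⁻¹] = kg·m⁻¹·s⁻²
The terms do not share a single dimension (kg·m⁻¹·s⁻² vs kg·s⁻²).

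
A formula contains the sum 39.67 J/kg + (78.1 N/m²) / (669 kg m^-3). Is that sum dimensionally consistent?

Yes

Expand each in SI base units:
  39.67 J/kg:  J·kg⁻¹ = N·m·kg⁻¹ = m²·s⁻²
  (78.1 N/m²) / (669 kg m^-3):  [kg·m⁻¹·s⁻²] / [kg·m⁻³] = m²·s⁻²
Both are m²·s⁻², so they have the same dimensions and can be added.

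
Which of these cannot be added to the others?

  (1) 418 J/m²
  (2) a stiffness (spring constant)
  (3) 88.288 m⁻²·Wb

Reduce each to base SI dimensions:
  (1) J·m⁻² = N·m·m⁻² = kg·s⁻²
  (2) [stiffness (spring constant)] = kg·s⁻²
  (3) Wb·m⁻² = V·s·m⁻² = kg·s⁻²·A⁻¹
All reduce to kg·s⁻² except (3), which is kg·s⁻²·A⁻¹.

(3)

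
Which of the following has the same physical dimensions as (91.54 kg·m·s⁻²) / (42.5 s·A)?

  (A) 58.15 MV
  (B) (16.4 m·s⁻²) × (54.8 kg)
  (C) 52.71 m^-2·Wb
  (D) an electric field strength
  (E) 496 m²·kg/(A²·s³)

(D)

Reference: [kg·m·s⁻²] / [s·A] = kg·m·s⁻³·A⁻¹.
Each option:
  (A) V = J·C⁻¹ = kg·m²·s⁻³·A⁻¹
  (B) [m·s⁻²] · [kg] = kg·m·s⁻²
  (C) Wb·m⁻² = V·s·m⁻² = kg·s⁻²·A⁻¹
  (D) [electric field strength] = kg·m·s⁻³·A⁻¹  ← same
  (E) kg·m²·s⁻³·A⁻²
Only (D) matches kg·m·s⁻³·A⁻¹.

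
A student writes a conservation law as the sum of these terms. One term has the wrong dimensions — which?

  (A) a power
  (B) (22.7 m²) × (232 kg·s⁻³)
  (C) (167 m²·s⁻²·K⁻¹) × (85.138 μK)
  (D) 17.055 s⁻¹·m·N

(C)

Work out the base dimensions of each:
  (A) [power] = kg·m²·s⁻³
  (B) [m²] · [kg·s⁻³] = kg·m²·s⁻³
  (C) [m²·s⁻²·K⁻¹] · [K] = m²·s⁻²
  (D) N·m·s⁻¹ = kg·m·s⁻²·m·s⁻¹ = kg·m²·s⁻³
All reduce to kg·m²·s⁻³ except (C), which is m²·s⁻².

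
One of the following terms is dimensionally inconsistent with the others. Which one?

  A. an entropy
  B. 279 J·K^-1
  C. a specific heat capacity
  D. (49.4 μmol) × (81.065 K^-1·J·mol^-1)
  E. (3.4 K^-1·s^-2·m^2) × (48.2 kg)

C.

Dimensions:
  A. [entropy] = kg·m²·s⁻²·K⁻¹
  B. J·K⁻¹ = N·m·K⁻¹ = kg·m²·s⁻²·K⁻¹
  C. [specific heat capacity] = m²·s⁻²·K⁻¹
  D. [mol] · [kg·m²·s⁻²·K⁻¹·mol⁻¹] = kg·m²·s⁻²·K⁻¹
  E. [m²·s⁻²·K⁻¹] · [kg] = kg·m²·s⁻²·K⁻¹
All reduce to kg·m²·s⁻²·K⁻¹ except C., which is m²·s⁻²·K⁻¹.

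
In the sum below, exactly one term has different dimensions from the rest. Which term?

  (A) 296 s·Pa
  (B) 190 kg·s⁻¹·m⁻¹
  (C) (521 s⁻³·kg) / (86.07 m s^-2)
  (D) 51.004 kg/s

(D)

In SI base units:
  (A) Pa·s = N·m⁻²·s = kg·m⁻¹·s⁻¹
  (B) kg·m⁻¹·s⁻¹
  (C) [kg·s⁻³] / [m·s⁻²] = kg·m⁻¹·s⁻¹
  (D) kg·s⁻¹
All reduce to kg·m⁻¹·s⁻¹ except (D), which is kg·s⁻¹.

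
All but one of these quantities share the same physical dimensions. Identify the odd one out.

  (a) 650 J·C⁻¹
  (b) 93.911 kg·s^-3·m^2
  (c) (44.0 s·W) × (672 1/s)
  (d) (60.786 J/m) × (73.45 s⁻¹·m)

(a)

Reduce each to base SI dimensions:
  (a) J·C⁻¹ = N·m·(s·A)⁻¹ = kg·m²·s⁻³·A⁻¹
  (b) kg·m²·s⁻³
  (c) [kg·m²·s⁻²] · [s⁻¹] = kg·m²·s⁻³
  (d) [kg·m·s⁻²] · [m·s⁻¹] = kg·m²·s⁻³
All reduce to kg·m²·s⁻³ except (a), which is kg·m²·s⁻³·A⁻¹.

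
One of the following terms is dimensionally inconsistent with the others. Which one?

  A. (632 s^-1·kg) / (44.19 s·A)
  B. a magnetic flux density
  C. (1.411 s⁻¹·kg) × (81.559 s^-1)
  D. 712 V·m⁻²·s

Expand each in SI base units:
  A. [kg·s⁻¹] / [s·A] = kg·s⁻²·A⁻¹
  B. [magnetic flux density] = kg·s⁻²·A⁻¹
  C. [kg·s⁻¹] · [s⁻¹] = kg·s⁻²
  D. V·s·m⁻² = J·C⁻¹·s·m⁻² = kg·s⁻²·A⁻¹
All reduce to kg·s⁻²·A⁻¹ except C., which is kg·s⁻².

C.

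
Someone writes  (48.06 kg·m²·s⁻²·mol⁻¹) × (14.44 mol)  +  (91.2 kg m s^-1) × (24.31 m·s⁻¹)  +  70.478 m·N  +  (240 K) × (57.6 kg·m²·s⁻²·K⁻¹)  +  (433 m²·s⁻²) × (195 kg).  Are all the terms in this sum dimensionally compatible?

Yes

Dimensions:
  (48.06 kg·m²·s⁻²·mol⁻¹) × (14.44 mol):  [kg·m²·s⁻²·mol⁻¹] · [mol] = kg·m²·s⁻²
  (91.2 kg m s^-1) × (24.31 m·s⁻¹):  [kg·m·s⁻¹] · [m·s⁻¹] = kg·m²·s⁻²
  70.478 m·N:  N·m = kg·m·s⁻²·m = kg·m²·s⁻²
  (240 K) × (57.6 kg·m²·s⁻²·K⁻¹):  [K] · [kg·m²·s⁻²·K⁻¹] = kg·m²·s⁻²
  (433 m²·s⁻²) × (195 kg):  [m²·s⁻²] · [kg] = kg·m²·s⁻²
Every term reduces to kg·m²·s⁻².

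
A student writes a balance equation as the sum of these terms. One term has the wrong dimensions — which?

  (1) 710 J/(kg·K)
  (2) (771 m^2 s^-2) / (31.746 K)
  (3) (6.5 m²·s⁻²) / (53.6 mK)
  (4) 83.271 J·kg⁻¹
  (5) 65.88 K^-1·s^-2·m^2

Expand each in SI base units:
  (1) J·kg⁻¹·K⁻¹ = N·m·kg⁻¹·K⁻¹ = m²·s⁻²·K⁻¹
  (2) [m²·s⁻²] / [K] = m²·s⁻²·K⁻¹
  (3) [m²·s⁻²] / [K] = m²·s⁻²·K⁻¹
  (4) J·kg⁻¹ = N·m·kg⁻¹ = m²·s⁻²
  (5) m²·s⁻²·K⁻¹
All reduce to m²·s⁻²·K⁻¹ except (4), which is m²·s⁻².

(4)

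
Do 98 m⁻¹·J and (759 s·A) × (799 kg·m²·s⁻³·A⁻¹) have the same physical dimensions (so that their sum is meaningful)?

No

Reduce each to base SI dimensions:
  98 m⁻¹·J:  J·m⁻¹ = N·m·m⁻¹ = kg·m·s⁻²
  (759 s·A) × (799 kg·m²·s⁻³·A⁻¹):  [s·A] · [kg·m²·s⁻³·A⁻¹] = kg·m²·s⁻²
kg·m·s⁻² ≠ kg·m²·s⁻², so they cannot be added.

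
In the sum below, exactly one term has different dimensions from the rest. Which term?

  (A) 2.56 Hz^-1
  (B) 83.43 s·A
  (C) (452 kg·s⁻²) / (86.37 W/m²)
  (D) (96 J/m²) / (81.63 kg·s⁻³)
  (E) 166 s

(B)

In SI base units:
  (A) Hz⁻¹ = (s⁻¹)⁻¹ = s
  (B) A·s = s·A
  (C) [kg·s⁻²] / [kg·s⁻³] = s
  (D) [kg·s⁻²] / [kg·s⁻³] = s
  (E) s
All reduce to s except (B), which is s·A.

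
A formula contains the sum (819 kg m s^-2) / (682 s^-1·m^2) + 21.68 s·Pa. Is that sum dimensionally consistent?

Expand each in SI base units:
  (819 kg m s^-2) / (682 s^-1·m^2):  [kg·m·s⁻²] / [m²·s⁻¹] = kg·m⁻¹·s⁻¹
  21.68 s·Pa:  Pa·s = N·m⁻²·s = kg·m⁻¹·s⁻¹
Both are kg·m⁻¹·s⁻¹, so they have the same dimensions and can be added.

Yes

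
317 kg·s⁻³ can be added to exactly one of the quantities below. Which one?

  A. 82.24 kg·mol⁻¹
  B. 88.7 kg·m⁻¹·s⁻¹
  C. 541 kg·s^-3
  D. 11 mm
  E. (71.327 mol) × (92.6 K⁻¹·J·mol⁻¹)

C.

Reference: kg·s⁻³.
Each option:
  A. kg·mol⁻¹
  B. kg·m⁻¹·s⁻¹
  C. kg·s⁻³  ← same
  D. m
  E. [mol] · [kg·m²·s⁻²·K⁻¹·mol⁻¹] = kg·m²·s⁻²·K⁻¹
Only C. matches kg·s⁻³.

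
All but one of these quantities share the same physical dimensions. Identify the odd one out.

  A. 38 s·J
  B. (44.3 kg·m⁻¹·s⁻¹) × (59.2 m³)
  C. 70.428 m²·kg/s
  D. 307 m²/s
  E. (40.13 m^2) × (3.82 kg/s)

D.

In SI base units:
  A. J·s = N·m·s = kg·m²·s⁻¹
  B. [kg·m⁻¹·s⁻¹] · [m³] = kg·m²·s⁻¹
  C. kg·m²·s⁻¹
  D. m²·s⁻¹
  E. [m²] · [kg·s⁻¹] = kg·m²·s⁻¹
All reduce to kg·m²·s⁻¹ except D., which is m²·s⁻¹.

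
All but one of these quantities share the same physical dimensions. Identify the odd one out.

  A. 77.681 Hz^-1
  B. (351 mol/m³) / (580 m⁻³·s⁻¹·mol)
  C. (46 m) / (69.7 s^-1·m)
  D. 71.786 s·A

D.

Reduce each to base SI dimensions:
  A. Hz⁻¹ = (s⁻¹)⁻¹ = s
  B. [m⁻³·mol] / [m⁻³·s⁻¹·mol] = s
  C. [m] / [m·s⁻¹] = s
  D. A·s = s·A
All reduce to s except D., which is s·A.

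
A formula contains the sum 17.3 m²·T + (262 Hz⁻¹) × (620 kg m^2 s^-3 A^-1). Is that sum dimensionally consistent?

Reduce each to base SI dimensions:
  17.3 m²·T:  T·m² = Wb·m⁻²·m² = kg·m²·s⁻²·A⁻¹
  (262 Hz⁻¹) × (620 kg m^2 s^-3 A^-1):  [s] · [kg·m²·s⁻³·A⁻¹] = kg·m²·s⁻²·A⁻¹
Both are kg·m²·s⁻²·A⁻¹, so they have the same dimensions and can be added.

Yes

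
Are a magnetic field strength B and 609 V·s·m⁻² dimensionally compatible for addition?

Yes

In SI base units:
  a magnetic field strength B:  [magnetic field strength B] = kg·s⁻²·A⁻¹
  609 V·s·m⁻²:  V·s·m⁻² = J·C⁻¹·s·m⁻² = kg·s⁻²·A⁻¹
Both are kg·s⁻²·A⁻¹, so they have the same dimensions and can be added.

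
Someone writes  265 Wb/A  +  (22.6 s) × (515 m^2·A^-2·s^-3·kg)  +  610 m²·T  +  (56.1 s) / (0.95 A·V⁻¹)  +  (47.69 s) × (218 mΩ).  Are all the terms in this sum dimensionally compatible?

In SI base units:
  265 Wb/A:  Wb·A⁻¹ = V·s·A⁻¹ = kg·m²·s⁻²·A⁻²
  (22.6 s) × (515 m^2·A^-2·s^-3·kg):  [s] · [kg·m²·s⁻³·A⁻²] = kg·m²·s⁻²·A⁻²
  610 m²·T:  T·m² = Wb·m⁻²·m² = kg·m²·s⁻²·A⁻¹
  (56.1 s) / (0.95 A·V⁻¹):  [s] / [kg⁻¹·m⁻²·s³·A²] = kg·m²·s⁻²·A⁻²
  (47.69 s) × (218 mΩ):  [s] · [kg·m²·s⁻³·A⁻²] = kg·m²·s⁻²·A⁻²
The terms do not share a single dimension (kg·m²·s⁻²·A⁻² vs kg·m²·s⁻²·A⁻¹).

No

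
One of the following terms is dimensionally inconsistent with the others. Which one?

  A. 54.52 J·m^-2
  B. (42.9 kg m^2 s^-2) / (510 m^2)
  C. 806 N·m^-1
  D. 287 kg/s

Reduce each to base SI dimensions:
  A. J·m⁻² = N·m·m⁻² = kg·s⁻²
  B. [kg·m²·s⁻²] / [m²] = kg·s⁻²
  C. N·m⁻¹ = kg·m·s⁻²·m⁻¹ = kg·s⁻²
  D. kg·s⁻¹
All reduce to kg·s⁻² except D., which is kg·s⁻¹.

D.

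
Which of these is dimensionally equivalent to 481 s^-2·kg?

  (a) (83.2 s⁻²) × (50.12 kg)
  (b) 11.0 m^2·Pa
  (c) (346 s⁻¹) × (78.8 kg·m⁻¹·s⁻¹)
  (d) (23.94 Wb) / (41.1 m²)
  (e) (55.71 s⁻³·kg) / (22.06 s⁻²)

Reference: kg·s⁻².
Each option:
  (a) [s⁻²] · [kg] = kg·s⁻²  ← same
  (b) Pa·m² = N·m⁻²·m² = kg·m·s⁻²
  (c) [s⁻¹] · [kg·m⁻¹·s⁻¹] = kg·m⁻¹·s⁻²
  (d) [kg·m²·s⁻²·A⁻¹] / [m²] = kg·s⁻²·A⁻¹
  (e) [kg·s⁻³] / [s⁻²] = kg·s⁻¹
Only (a) matches kg·s⁻².

(a)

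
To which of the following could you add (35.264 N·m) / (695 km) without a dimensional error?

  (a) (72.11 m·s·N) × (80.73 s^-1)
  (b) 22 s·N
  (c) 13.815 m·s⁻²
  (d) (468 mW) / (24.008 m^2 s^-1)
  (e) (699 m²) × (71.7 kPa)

Reference: [kg·m²·s⁻²] / [m] = kg·m·s⁻².
Each option:
  (a) [kg·m²·s⁻¹] · [s⁻¹] = kg·m²·s⁻²
  (b) N·s = kg·m·s⁻²·s = kg·m·s⁻¹
  (c) m·s⁻²
  (d) [kg·m²·s⁻³] / [m²·s⁻¹] = kg·s⁻²
  (e) [m²] · [kg·m⁻¹·s⁻²] = kg·m·s⁻²  ← same
Only (e) matches kg·m·s⁻².

(e)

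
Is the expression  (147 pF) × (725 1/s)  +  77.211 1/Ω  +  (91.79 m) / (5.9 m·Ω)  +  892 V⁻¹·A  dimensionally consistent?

Yes

In SI base units:
  (147 pF) × (725 1/s):  [kg⁻¹·m⁻²·s⁴·A²] · [s⁻¹] = kg⁻¹·m⁻²·s³·A²
  77.211 1/Ω:  Ω⁻¹ = (V·A⁻¹)⁻¹ = kg⁻¹·m⁻²·s³·A²
  (91.79 m) / (5.9 m·Ω):  [m] / [kg·m³·s⁻³·A⁻²] = kg⁻¹·m⁻²·s³·A²
  892 V⁻¹·A:  A·V⁻¹ = A·(J·C⁻¹)⁻¹ = kg⁻¹·m⁻²·s³·A²
Every term reduces to kg⁻¹·m⁻²·s³·A².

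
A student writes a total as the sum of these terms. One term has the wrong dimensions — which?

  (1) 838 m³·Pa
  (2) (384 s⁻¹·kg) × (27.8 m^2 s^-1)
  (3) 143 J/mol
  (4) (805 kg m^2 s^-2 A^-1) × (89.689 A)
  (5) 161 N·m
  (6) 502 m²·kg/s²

Reduce each to base SI dimensions:
  (1) Pa·m³ = N·m⁻²·m³ = kg·m²·s⁻²
  (2) [kg·s⁻¹] · [m²·s⁻¹] = kg·m²·s⁻²
  (3) J·mol⁻¹ = N·m·mol⁻¹ = kg·m²·s⁻²·mol⁻¹
  (4) [kg·m²·s⁻²·A⁻¹] · [A] = kg·m²·s⁻²
  (5) N·m = kg·m·s⁻²·m = kg·m²·s⁻²
  (6) kg·m²·s⁻²
All reduce to kg·m²·s⁻² except (3), which is kg·m²·s⁻²·mol⁻¹.

(3)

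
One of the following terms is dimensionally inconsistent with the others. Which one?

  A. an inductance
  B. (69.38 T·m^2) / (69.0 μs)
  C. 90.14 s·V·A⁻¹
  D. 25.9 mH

Work out the base dimensions of each:
  A. [inductance] = kg·m²·s⁻²·A⁻²
  B. [kg·m²·s⁻²·A⁻¹] / [s] = kg·m²·s⁻³·A⁻¹
  C. V·s·A⁻¹ = J·C⁻¹·s·A⁻¹ = kg·m²·s⁻²·A⁻²
  D. H = V·s·A⁻¹ = kg·m²·s⁻²·A⁻²
All reduce to kg·m²·s⁻²·A⁻² except B., which is kg·m²·s⁻³·A⁻¹.

B.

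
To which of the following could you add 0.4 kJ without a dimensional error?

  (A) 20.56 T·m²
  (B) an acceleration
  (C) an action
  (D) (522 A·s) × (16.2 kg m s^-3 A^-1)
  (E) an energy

Reference: J = N·m = kg·m²·s⁻².
Each option:
  (A) T·m² = Wb·m⁻²·m² = kg·m²·s⁻²·A⁻¹
  (B) [acceleration] = m·s⁻²
  (C) [action] = kg·m²·s⁻¹
  (D) [s·A] · [kg·m·s⁻³·A⁻¹] = kg·m·s⁻²
  (E) [energy] = kg·m²·s⁻²  ← same
Only (E) matches kg·m²·s⁻².

(E)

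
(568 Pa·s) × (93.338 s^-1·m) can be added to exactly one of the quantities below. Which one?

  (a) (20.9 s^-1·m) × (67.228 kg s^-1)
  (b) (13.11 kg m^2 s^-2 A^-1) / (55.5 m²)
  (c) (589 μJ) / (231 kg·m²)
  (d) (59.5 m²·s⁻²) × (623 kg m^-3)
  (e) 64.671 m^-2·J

(e)

Reference: [kg·m⁻¹·s⁻¹] · [m·s⁻¹] = kg·s⁻².
Each option:
  (a) [m·s⁻¹] · [kg·s⁻¹] = kg·m·s⁻²
  (b) [kg·m²·s⁻²·A⁻¹] / [m²] = kg·s⁻²·A⁻¹
  (c) [kg·m²·s⁻²] / [kg·m²] = s⁻²
  (d) [m²·s⁻²] · [kg·m⁻³] = kg·m⁻¹·s⁻²
  (e) J·m⁻² = N·m·m⁻² = kg·s⁻²  ← same
Only (e) matches kg·s⁻².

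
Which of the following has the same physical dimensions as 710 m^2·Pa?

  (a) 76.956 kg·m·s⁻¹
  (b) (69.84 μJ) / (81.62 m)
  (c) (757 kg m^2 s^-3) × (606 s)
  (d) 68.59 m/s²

Reference: Pa·m² = N·m⁻²·m² = kg·m·s⁻².
Each option:
  (a) kg·m·s⁻¹
  (b) [kg·m²·s⁻²] / [m] = kg·m·s⁻²  ← same
  (c) [kg·m²·s⁻³] · [s] = kg·m²·s⁻²
  (d) m·s⁻²
Only (b) matches kg·m·s⁻².

(b)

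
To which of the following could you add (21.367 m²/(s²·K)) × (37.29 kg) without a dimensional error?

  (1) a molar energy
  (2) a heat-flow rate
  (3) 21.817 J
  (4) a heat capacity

(4)

Reference: [m²·s⁻²·K⁻¹] · [kg] = kg·m²·s⁻²·K⁻¹.
Each option:
  (1) [molar energy] = kg·m²·s⁻²·mol⁻¹
  (2) [heat-flow rate] = kg·m²·s⁻³
  (3) J = N·m = kg·m²·s⁻²
  (4) [heat capacity] = kg·m²·s⁻²·K⁻¹  ← same
Only (4) matches kg·m²·s⁻²·K⁻¹.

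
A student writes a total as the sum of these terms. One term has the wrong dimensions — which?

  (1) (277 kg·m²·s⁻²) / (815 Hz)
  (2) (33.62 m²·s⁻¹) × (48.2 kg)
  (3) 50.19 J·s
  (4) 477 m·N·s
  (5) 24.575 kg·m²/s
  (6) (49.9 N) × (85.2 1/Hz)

Work out the base dimensions of each:
  (1) [kg·m²·s⁻²] / [s⁻¹] = kg·m²·s⁻¹
  (2) [m²·s⁻¹] · [kg] = kg·m²·s⁻¹
  (3) J·s = N·m·s = kg·m²·s⁻¹
  (4) N·m·s = kg·m·s⁻²·m·s = kg·m²·s⁻¹
  (5) kg·m²·s⁻¹
  (6) [kg·m·s⁻²] · [s] = kg·m·s⁻¹
All reduce to kg·m²·s⁻¹ except (6), which is kg·m·s⁻¹.

(6)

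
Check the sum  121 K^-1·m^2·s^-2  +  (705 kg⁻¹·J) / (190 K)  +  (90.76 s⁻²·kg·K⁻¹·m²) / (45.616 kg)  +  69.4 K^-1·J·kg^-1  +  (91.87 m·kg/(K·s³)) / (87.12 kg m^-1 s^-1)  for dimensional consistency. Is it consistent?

Yes

Expand each in SI base units:
  121 K^-1·m^2·s^-2:  m²·s⁻²·K⁻¹
  (705 kg⁻¹·J) / (190 K):  [m²·s⁻²] / [K] = m²·s⁻²·K⁻¹
  (90.76 s⁻²·kg·K⁻¹·m²) / (45.616 kg):  [kg·m²·s⁻²·K⁻¹] / [kg] = m²·s⁻²·K⁻¹
  69.4 K^-1·J·kg^-1:  J·kg⁻¹·K⁻¹ = N·m·kg⁻¹·K⁻¹ = m²·s⁻²·K⁻¹
  (91.87 m·kg/(K·s³)) / (87.12 kg m^-1 s^-1):  [kg·m·s⁻³·K⁻¹] / [kg·m⁻¹·s⁻¹] = m²·s⁻²·K⁻¹
Every term reduces to m²·s⁻²·K⁻¹.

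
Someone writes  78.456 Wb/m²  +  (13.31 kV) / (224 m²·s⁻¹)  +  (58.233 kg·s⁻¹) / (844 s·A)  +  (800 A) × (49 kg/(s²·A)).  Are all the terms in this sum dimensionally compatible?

No

Dimensions:
  78.456 Wb/m²:  Wb·m⁻² = V·s·m⁻² = kg·s⁻²·A⁻¹
  (13.31 kV) / (224 m²·s⁻¹):  [kg·m²·s⁻³·A⁻¹] / [m²·s⁻¹] = kg·s⁻²·A⁻¹
  (58.233 kg·s⁻¹) / (844 s·A):  [kg·s⁻¹] / [s·A] = kg·s⁻²·A⁻¹
  (800 A) × (49 kg/(s²·A)):  [A] · [kg·s⁻²·A⁻¹] = kg·s⁻²
The terms do not share a single dimension (kg·s⁻² vs kg·s⁻²·A⁻¹).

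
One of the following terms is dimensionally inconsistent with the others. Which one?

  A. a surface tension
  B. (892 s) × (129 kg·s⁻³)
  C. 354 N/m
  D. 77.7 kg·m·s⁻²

D.

Work out the base dimensions of each:
  A. [surface tension] = kg·s⁻²
  B. [s] · [kg·s⁻³] = kg·s⁻²
  C. N·m⁻¹ = kg·m·s⁻²·m⁻¹ = kg·s⁻²
  D. kg·m·s⁻²
All reduce to kg·s⁻² except D., which is kg·m·s⁻².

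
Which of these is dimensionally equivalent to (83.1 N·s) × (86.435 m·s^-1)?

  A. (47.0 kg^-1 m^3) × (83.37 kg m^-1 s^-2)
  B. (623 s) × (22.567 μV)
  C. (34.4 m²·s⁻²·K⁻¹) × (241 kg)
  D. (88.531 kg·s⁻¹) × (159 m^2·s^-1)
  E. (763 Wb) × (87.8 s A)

Reference: [kg·m·s⁻¹] · [m·s⁻¹] = kg·m²·s⁻².
Each option:
  A. [kg⁻¹·m³] · [kg·m⁻¹·s⁻²] = m²·s⁻²
  B. [s] · [kg·m²·s⁻³·A⁻¹] = kg·m²·s⁻²·A⁻¹
  C. [m²·s⁻²·K⁻¹] · [kg] = kg·m²·s⁻²·K⁻¹
  D. [kg·s⁻¹] · [m²·s⁻¹] = kg·m²·s⁻²  ← same
  E. [kg·m²·s⁻²·A⁻¹] · [s·A] = kg·m²·s⁻¹
Only D. matches kg·m²·s⁻².

D.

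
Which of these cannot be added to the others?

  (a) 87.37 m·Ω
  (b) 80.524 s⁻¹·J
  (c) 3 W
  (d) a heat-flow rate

(a)

Expand each in SI base units:
  (a) Ω·m = V·A⁻¹·m = kg·m³·s⁻³·A⁻²
  (b) J·s⁻¹ = N·m·s⁻¹ = kg·m²·s⁻³
  (c) W = J·s⁻¹ = kg·m²·s⁻³
  (d) [heat-flow rate] = kg·m²·s⁻³
All reduce to kg·m²·s⁻³ except (a), which is kg·m³·s⁻³·A⁻².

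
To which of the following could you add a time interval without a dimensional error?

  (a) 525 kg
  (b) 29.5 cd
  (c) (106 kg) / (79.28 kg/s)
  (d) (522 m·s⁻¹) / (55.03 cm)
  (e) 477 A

(c)

Reference: [time interval] = s.
Each option:
  (a) kg
  (b) cd
  (c) [kg] / [kg·s⁻¹] = s  ← same
  (d) [m·s⁻¹] / [m] = s⁻¹
  (e) A
Only (c) matches s.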